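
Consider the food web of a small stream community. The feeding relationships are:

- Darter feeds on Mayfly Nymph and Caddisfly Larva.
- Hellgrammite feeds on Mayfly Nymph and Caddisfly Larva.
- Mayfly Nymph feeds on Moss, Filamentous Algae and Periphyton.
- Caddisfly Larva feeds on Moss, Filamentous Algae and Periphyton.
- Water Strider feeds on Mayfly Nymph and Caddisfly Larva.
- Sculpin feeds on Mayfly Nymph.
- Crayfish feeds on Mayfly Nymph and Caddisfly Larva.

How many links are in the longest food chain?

2 links

One longest chain: Periphyton → Caddisfly Larva → Hellgrammite.
It has 3 species and 2 links.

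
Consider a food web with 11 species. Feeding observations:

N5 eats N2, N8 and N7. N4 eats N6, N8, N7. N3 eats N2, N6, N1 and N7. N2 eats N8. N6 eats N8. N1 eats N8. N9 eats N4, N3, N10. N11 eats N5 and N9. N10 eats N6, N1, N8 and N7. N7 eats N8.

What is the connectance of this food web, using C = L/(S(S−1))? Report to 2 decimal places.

The web has S = 11 species and L = 23 feeding links.
C = L / (S(S−1)) = 23 / 110 = 0.2091 ≈ 0.21.

C = 0.21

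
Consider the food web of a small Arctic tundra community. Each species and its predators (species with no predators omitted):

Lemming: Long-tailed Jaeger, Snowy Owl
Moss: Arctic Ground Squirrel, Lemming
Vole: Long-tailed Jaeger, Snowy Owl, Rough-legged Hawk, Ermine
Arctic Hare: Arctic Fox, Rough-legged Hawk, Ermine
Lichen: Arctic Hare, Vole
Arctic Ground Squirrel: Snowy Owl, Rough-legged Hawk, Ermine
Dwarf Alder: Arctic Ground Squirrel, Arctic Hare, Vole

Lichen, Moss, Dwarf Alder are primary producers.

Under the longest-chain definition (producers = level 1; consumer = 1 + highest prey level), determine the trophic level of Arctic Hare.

Lichen is a producer → level 1.
Arctic Hare eats Lichen (level 1); other prey at levels: Dwarf Alder 1 → level 2.

Trophic level 2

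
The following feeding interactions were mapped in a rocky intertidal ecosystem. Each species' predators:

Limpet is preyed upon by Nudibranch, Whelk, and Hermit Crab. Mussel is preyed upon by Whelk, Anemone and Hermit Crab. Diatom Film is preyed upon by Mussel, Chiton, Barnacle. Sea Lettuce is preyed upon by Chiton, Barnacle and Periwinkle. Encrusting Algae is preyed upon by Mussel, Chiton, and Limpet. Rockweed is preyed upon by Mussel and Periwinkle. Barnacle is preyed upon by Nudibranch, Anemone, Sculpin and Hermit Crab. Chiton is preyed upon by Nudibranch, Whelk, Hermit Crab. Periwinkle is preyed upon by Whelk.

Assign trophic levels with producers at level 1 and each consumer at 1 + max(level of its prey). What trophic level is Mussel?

Trophic level 2

Diatom Film is a producer → level 1.
Mussel eats Diatom Film (level 1); other prey at levels: Rockweed 1, Encrusting Algae 1 → level 2.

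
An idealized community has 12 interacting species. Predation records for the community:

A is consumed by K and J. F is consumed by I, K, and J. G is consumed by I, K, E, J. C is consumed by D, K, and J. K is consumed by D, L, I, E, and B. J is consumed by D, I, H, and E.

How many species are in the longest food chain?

One longest chain: F → K → E.
It has 3 species and 2 links.

3 species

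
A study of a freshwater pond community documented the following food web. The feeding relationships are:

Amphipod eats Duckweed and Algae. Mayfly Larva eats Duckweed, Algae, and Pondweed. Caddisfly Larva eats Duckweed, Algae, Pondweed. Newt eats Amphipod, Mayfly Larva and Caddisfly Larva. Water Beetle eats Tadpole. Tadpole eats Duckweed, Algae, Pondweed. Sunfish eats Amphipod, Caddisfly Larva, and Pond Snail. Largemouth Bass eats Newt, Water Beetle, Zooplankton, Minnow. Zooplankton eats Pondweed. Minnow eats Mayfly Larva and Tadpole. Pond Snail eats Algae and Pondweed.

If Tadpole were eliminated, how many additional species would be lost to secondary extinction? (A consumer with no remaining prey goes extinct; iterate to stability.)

Remove Tadpole.
Round 1: Water Beetle (all prey gone) → extinct.
No further losses. Total secondary extinctions: 1.

1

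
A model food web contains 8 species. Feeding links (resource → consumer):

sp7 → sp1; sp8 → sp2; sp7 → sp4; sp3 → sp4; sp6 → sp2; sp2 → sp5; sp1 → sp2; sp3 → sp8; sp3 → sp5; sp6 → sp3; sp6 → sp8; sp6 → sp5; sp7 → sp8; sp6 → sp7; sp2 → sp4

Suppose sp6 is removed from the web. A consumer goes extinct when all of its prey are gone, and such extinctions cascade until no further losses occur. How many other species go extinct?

Remove sp6.
Round 1: sp7 (all prey gone), sp3 (all prey gone) → extinct.
Round 2: sp8 (all prey gone), sp1 (all prey gone) → extinct.
Round 3: sp2 (all prey gone) → extinct.
Round 4: sp5 (all prey gone), sp4 (all prey gone) → extinct.
No further losses. Total secondary extinctions: 7.

7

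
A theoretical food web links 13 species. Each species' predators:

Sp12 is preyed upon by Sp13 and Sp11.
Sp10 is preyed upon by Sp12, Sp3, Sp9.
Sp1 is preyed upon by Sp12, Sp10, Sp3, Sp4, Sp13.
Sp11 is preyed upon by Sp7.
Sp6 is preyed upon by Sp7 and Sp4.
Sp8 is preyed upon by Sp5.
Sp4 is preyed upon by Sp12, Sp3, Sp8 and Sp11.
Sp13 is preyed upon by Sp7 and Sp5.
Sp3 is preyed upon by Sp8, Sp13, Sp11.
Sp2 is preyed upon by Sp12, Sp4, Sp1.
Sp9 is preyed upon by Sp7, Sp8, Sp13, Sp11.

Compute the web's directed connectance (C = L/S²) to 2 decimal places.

The web has S = 13 species and L = 30 feeding links.
C = L / S² = 30 / 169 = 0.1775 ≈ 0.18.

C = 0.18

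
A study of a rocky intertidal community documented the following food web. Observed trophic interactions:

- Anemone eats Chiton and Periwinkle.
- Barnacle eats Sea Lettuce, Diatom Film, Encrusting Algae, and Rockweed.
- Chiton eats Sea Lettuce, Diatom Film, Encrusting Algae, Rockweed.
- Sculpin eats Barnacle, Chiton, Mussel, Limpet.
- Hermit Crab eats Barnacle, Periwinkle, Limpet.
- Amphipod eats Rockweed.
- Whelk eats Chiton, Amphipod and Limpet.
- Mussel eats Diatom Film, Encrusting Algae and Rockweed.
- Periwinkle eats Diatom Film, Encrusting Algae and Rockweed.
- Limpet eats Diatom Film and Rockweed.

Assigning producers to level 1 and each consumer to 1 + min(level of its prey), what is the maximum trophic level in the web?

3

Producers (level 1): Sea Lettuce, Rockweed, Diatom Film, Encrusting Algae.
Following each consumer down to its lowest-level prey: Rockweed → Periwinkle → Hermit Crab (levels 1 through 3).
All prey of Hermit Crab (Periwinkle 2, Limpet 2, Barnacle 2) are at level 2 or above, so Hermit Crab is at level 1 + 2 = 3.
Every consumer has at least one prey at level 2 or below, so none exceeds level 3.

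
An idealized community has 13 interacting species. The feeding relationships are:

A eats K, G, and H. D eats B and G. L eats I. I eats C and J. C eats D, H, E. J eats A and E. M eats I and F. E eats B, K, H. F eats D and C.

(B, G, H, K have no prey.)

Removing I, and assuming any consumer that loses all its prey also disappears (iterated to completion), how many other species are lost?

1

Remove I.
Round 1: L (all prey gone) → extinct.
No further losses. Total secondary extinctions: 1.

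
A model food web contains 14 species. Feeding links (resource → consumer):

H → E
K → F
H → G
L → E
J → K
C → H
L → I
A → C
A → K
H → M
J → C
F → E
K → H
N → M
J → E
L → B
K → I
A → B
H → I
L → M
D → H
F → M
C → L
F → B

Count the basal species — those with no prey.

4

Basal species (no prey listed): D, A, N, J.
Count: 4.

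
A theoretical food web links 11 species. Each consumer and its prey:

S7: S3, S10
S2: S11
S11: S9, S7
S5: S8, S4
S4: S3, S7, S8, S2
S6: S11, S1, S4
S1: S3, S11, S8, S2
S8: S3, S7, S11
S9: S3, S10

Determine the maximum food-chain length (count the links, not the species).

5 links

One longest chain: S3 → S9 → S11 → S8 → S4 → S6.
It has 6 species and 5 links.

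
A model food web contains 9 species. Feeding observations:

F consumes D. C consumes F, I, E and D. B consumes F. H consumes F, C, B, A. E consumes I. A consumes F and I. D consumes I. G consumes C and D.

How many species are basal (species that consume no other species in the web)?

1

Basal species (no prey listed): I.
Count: 1.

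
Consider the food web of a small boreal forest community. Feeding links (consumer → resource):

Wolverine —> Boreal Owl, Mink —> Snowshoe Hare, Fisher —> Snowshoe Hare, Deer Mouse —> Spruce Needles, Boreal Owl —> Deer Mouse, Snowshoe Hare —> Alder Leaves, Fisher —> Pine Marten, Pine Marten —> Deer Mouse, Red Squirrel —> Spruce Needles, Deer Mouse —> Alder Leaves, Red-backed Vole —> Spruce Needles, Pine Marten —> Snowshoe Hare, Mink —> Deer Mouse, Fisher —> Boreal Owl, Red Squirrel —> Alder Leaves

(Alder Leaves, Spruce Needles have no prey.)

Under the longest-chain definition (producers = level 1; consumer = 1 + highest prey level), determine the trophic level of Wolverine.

Trophic level 4

Alder Leaves is a producer → level 1.
Deer Mouse eats Alder Leaves (level 1); other prey at levels: Spruce Needles 1 → level 2.
Boreal Owl eats Deer Mouse → level 3.
Wolverine eats Boreal Owl → level 4.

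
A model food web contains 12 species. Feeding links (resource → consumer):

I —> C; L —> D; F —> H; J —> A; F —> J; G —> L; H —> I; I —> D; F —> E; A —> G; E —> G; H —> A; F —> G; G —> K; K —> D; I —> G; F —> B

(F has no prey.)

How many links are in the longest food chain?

5 links

One longest chain: F → H → I → G → K → D.
It has 6 species and 5 links.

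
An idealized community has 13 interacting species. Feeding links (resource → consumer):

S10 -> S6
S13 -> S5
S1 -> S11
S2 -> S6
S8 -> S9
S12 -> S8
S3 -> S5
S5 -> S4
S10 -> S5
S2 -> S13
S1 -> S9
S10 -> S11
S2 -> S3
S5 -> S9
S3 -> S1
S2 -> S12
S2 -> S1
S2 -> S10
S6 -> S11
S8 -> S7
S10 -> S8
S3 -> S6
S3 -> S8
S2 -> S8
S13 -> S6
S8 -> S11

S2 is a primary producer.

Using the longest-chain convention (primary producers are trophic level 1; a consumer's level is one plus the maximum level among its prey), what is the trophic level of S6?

Trophic level 3

S2 is a producer → level 1.
S13 eats S2 → level 2.
S6 eats S13 (level 2); other prey at levels: S2 1, S3 2, S10 2 → level 3.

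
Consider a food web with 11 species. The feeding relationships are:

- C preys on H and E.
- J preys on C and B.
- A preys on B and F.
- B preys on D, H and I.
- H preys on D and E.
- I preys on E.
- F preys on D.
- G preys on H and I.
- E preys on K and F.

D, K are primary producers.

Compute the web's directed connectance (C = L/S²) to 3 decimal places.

C = 0.140

The web has S = 11 species and L = 17 feeding links.
C = L / S² = 17 / 121 = 0.1405 ≈ 0.140.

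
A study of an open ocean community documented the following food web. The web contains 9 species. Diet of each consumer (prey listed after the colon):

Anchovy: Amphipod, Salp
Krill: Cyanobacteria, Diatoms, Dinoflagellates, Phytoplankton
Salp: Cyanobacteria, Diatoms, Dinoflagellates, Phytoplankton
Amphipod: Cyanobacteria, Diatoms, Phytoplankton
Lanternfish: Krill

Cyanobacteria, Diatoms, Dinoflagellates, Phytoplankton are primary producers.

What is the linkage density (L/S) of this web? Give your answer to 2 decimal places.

L/S = 1.56

There are L = 14 links among S = 9 species.
L/S = 14/9 = 1.5556 ≈ 1.56.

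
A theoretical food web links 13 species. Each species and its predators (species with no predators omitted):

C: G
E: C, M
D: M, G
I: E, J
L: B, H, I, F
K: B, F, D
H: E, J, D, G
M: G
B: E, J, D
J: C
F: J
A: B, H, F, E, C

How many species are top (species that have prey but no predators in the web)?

1

Top species (has prey, but nothing eats it): G.
Count: 1.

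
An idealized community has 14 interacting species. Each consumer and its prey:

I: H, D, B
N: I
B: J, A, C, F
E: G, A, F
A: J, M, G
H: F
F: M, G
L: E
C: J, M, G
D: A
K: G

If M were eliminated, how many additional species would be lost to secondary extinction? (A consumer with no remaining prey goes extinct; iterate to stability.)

0

Remove M.
Every predator of it retains at least one other prey: A still has J, G; C still has J, G; F still has G.
No consumer loses all prey, so no secondary extinctions occur.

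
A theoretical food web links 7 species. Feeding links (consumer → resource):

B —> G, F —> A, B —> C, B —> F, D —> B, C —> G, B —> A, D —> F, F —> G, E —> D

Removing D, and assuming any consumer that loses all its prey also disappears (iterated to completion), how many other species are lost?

1

Remove D.
Round 1: E (all prey gone) → extinct.
No further losses. Total secondary extinctions: 1.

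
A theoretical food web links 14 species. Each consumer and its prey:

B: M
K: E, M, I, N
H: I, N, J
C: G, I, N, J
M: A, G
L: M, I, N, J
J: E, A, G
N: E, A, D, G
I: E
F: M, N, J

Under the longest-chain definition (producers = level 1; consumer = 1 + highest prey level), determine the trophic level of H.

E is a producer → level 1.
I eats E → level 2.
H eats I (level 2); other prey at levels: N 2, J 2 → level 3.

Trophic level 3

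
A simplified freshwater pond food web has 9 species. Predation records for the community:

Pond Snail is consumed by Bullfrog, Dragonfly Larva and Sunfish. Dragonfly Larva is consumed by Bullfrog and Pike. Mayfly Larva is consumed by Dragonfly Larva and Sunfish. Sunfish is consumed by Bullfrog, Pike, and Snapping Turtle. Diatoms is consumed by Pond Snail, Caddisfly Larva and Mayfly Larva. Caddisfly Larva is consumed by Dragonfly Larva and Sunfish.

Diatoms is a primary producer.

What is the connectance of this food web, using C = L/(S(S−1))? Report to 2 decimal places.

C = 0.21

The web has S = 9 species and L = 15 feeding links.
C = L / (S(S−1)) = 15 / 72 = 0.2083 ≈ 0.21.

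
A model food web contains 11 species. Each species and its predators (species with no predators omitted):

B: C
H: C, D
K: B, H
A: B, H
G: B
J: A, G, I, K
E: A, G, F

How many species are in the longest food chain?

4 species

One longest chain: J → A → H → C.
It has 4 species and 3 links.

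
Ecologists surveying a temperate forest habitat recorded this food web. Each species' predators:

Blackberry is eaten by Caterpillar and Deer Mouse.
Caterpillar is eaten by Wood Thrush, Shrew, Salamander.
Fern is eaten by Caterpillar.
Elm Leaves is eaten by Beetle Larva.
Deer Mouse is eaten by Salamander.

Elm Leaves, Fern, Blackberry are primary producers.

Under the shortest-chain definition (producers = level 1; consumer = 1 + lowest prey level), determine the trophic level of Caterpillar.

Fern is a producer → level 1.
Caterpillar eats Fern → level 2.

Trophic level 2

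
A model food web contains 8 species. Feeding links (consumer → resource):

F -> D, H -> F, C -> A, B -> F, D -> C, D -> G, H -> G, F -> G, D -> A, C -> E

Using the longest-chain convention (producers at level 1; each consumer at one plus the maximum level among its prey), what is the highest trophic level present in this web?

5

Producers (level 1): A, E, G.
A → C → D → F → B gives B level 5.
No species has a prey at level 5, so no species reaches level 6.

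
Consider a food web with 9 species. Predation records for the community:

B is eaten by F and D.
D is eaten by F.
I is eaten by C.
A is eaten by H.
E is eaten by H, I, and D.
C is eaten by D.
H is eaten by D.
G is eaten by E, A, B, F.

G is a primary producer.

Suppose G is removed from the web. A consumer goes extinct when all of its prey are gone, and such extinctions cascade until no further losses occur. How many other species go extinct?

8

Remove G.
Round 1: A (all prey gone), E (all prey gone), B (all prey gone) → extinct.
Round 2: H (all prey gone), I (all prey gone) → extinct.
Round 3: C (all prey gone) → extinct.
Round 4: D (all prey gone) → extinct.
Round 5: F (all prey gone) → extinct.
No further losses. Total secondary extinctions: 8.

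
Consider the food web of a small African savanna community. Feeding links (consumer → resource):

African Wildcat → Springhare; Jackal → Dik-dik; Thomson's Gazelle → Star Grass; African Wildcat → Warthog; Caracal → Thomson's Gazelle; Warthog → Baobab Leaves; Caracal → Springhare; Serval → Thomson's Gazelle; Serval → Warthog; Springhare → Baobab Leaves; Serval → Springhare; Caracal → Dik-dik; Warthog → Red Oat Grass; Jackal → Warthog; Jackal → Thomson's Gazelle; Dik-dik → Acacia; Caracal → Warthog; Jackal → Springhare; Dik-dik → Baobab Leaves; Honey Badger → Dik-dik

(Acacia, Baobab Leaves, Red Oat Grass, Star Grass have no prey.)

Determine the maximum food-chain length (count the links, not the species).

2 links

One longest chain: Baobab Leaves → Springhare → African Wildcat.
It has 3 species and 2 links.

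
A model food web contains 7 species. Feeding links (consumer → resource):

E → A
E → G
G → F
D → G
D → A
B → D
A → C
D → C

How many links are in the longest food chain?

One longest chain: C → A → D → B.
It has 4 species and 3 links.

3 links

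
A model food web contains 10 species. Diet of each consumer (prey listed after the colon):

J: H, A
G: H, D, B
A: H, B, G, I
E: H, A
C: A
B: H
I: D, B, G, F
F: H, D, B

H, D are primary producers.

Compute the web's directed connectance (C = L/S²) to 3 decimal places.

The web has S = 10 species and L = 20 feeding links.
C = L / S² = 20 / 100 = 0.2000 ≈ 0.200.

C = 0.200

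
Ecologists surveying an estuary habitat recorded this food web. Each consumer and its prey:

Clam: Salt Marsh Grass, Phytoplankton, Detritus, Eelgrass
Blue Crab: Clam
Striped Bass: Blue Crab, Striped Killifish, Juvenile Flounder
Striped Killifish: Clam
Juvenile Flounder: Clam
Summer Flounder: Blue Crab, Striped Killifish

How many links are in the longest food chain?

3 links

One longest chain: Salt Marsh Grass → Clam → Blue Crab → Striped Bass.
It has 4 species and 3 links.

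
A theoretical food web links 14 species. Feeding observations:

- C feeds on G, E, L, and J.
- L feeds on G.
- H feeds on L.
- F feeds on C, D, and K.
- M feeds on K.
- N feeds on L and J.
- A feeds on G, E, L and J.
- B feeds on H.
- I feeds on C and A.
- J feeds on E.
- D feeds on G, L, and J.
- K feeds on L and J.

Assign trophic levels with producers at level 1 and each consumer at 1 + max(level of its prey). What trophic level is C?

Trophic level 3

G is a producer → level 1.
L eats G → level 2.
C eats L (level 2); other prey at levels: E 1, G 1, J 2 → level 3.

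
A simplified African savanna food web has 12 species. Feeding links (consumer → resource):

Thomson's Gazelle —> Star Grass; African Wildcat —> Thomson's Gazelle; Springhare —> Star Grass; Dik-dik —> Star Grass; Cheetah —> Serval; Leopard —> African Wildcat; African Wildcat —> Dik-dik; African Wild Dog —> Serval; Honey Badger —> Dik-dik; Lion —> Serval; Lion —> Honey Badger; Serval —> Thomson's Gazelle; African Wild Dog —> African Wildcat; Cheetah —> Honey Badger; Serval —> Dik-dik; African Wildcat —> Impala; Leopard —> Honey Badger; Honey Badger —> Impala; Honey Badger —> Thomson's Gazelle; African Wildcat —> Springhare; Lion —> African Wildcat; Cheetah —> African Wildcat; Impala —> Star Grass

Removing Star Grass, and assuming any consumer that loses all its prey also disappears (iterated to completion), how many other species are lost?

11

Remove Star Grass.
Round 1: Springhare (all prey gone), Thomson's Gazelle (all prey gone), Impala (all prey gone), Dik-dik (all prey gone) → extinct.
Round 2: Honey Badger (all prey gone), Serval (all prey gone), African Wildcat (all prey gone) → extinct.
Round 3: African Wild Dog (all prey gone), Lion (all prey gone), Leopard (all prey gone), Cheetah (all prey gone) → extinct.
No further losses. Total secondary extinctions: 11.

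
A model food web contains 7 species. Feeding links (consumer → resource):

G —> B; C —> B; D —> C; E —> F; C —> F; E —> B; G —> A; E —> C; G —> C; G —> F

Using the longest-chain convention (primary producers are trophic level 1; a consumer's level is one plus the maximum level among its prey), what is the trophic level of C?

F is a producer → level 1.
C eats F (level 1); other prey at levels: B 1 → level 2.

Trophic level 2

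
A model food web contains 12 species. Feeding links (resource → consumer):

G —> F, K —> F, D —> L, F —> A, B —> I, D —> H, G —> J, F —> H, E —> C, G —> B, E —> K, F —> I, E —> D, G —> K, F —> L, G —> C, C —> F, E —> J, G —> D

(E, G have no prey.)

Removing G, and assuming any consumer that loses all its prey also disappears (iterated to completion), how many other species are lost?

1

Remove G.
Round 1: B (all prey gone) → extinct.
No further losses. Total secondary extinctions: 1.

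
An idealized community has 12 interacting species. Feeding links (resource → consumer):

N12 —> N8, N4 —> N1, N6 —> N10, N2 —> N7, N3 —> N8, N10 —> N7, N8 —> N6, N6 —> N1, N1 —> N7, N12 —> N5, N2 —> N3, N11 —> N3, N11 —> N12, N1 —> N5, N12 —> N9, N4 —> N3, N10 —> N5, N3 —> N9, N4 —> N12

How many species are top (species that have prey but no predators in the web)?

3

Top species (has prey, but nothing eats it): N9, N7, N5.
Count: 3.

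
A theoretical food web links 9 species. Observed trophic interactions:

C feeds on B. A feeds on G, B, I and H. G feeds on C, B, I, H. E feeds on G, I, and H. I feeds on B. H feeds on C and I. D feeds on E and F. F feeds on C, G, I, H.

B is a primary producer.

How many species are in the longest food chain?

6 species

One longest chain: B → C → H → G → F → D.
It has 6 species and 5 links.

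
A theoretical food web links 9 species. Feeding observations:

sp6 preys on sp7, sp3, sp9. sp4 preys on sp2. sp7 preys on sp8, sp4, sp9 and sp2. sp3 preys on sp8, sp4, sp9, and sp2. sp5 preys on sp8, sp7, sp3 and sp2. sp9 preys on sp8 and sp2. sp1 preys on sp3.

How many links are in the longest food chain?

3 links

One longest chain: sp8 → sp9 → sp3 → sp1.
It has 4 species and 3 links.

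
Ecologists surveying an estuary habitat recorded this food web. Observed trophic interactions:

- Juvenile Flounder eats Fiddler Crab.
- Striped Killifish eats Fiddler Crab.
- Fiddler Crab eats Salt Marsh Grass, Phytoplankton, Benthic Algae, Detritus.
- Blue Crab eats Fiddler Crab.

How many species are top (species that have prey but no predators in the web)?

3

Top species (has prey, but nothing eats it): Juvenile Flounder, Striped Killifish, Blue Crab.
Count: 3.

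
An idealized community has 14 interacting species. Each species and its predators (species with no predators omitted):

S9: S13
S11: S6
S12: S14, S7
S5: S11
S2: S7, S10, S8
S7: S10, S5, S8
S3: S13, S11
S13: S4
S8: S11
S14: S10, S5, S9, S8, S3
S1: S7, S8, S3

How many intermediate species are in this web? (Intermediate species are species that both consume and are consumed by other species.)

8

Intermediate species (has both prey and predators): S14, S7, S5, S9, S8, S3, S13, S11.
Count: 8.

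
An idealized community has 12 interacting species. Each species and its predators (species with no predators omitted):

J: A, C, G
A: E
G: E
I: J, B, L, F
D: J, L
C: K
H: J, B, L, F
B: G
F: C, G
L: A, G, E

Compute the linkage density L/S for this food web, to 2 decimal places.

L/S = 1.83

There are L = 22 links among S = 12 species.
L/S = 22/12 = 1.8333 ≈ 1.83.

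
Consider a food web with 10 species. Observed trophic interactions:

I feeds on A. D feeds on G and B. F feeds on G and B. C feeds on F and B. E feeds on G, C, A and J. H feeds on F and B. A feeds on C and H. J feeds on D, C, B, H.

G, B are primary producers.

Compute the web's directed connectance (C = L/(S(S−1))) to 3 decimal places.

C = 0.211

The web has S = 10 species and L = 19 feeding links.
C = L / (S(S−1)) = 19 / 90 = 0.2111 ≈ 0.211.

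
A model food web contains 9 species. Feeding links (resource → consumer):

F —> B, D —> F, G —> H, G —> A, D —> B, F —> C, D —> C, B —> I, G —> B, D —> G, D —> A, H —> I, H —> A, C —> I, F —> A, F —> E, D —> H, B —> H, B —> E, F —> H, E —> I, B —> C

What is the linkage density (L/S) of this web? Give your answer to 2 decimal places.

L/S = 2.44

There are L = 22 links among S = 9 species.
L/S = 22/9 = 2.4444 ≈ 2.44.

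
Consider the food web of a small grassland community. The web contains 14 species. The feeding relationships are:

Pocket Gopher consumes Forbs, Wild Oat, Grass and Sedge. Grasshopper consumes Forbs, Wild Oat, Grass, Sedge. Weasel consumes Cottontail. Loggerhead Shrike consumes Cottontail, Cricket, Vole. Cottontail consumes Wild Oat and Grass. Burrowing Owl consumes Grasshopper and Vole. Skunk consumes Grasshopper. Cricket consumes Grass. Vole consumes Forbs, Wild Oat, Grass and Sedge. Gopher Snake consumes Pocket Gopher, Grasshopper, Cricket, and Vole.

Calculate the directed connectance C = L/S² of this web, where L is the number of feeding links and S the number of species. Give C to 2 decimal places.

C = 0.13

The web has S = 14 species and L = 26 feeding links.
C = L / S² = 26 / 196 = 0.1327 ≈ 0.13.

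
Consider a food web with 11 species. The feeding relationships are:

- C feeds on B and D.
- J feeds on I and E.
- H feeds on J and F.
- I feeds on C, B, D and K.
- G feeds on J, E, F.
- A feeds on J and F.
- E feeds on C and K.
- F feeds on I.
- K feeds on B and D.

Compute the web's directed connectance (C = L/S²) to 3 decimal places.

C = 0.165

The web has S = 11 species and L = 20 feeding links.
C = L / S² = 20 / 121 = 0.1653 ≈ 0.165.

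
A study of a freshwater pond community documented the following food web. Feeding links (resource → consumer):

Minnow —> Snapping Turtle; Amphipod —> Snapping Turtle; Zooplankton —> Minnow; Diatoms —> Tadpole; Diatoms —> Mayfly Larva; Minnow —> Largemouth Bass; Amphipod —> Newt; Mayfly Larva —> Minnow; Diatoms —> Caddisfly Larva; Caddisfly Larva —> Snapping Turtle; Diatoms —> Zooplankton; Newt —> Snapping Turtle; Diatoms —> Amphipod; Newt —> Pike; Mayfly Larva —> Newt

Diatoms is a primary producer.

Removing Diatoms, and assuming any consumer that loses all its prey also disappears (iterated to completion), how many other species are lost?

Remove Diatoms.
Round 1: Tadpole (all prey gone), Caddisfly Larva (all prey gone), Zooplankton (all prey gone), Amphipod (all prey gone), Mayfly Larva (all prey gone) → extinct.
Round 2: Newt (all prey gone), Minnow (all prey gone) → extinct.
Round 3: Pike (all prey gone), Snapping Turtle (all prey gone), Largemouth Bass (all prey gone) → extinct.
No further losses. Total secondary extinctions: 10.

10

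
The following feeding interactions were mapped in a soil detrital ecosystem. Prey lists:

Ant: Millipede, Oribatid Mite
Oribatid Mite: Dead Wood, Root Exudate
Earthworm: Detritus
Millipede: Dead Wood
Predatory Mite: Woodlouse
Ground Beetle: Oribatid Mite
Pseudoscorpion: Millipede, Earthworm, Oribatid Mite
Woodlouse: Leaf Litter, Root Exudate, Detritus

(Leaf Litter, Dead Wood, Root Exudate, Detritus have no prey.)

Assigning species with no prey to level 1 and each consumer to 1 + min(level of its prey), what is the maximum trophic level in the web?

Basal resources (level 1): Leaf Litter, Dead Wood, Root Exudate, Detritus.
Following each consumer down to its lowest-level prey: Dead Wood → Oribatid Mite → Ground Beetle (levels 1 through 3).
All prey of Ground Beetle (Oribatid Mite 2) are at level 2 or above, so Ground Beetle is at level 1 + 2 = 3.
Every consumer has at least one prey at level 2 or below, so none exceeds level 3.

3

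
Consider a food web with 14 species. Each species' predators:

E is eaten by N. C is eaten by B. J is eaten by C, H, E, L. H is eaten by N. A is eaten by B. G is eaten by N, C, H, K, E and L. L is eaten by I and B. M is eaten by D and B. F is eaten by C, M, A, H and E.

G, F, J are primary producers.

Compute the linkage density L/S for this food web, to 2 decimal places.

There are L = 23 links among S = 14 species.
L/S = 23/14 = 1.6429 ≈ 1.64.

L/S = 1.64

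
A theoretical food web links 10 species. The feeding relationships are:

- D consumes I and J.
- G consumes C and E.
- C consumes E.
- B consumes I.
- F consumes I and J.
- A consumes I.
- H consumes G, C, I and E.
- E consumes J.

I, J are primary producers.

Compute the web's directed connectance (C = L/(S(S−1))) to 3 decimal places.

C = 0.156

The web has S = 10 species and L = 14 feeding links.
C = L / (S(S−1)) = 14 / 90 = 0.1556 ≈ 0.156.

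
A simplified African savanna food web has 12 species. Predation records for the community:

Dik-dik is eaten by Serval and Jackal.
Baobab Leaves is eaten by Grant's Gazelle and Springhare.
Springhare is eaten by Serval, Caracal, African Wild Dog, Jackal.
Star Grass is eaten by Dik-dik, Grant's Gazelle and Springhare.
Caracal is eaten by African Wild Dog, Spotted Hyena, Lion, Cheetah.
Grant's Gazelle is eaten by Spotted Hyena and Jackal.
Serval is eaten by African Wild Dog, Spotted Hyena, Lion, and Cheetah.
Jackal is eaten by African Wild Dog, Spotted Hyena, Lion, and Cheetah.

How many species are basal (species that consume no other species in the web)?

2

Basal species (no prey listed): Baobab Leaves, Star Grass.
Count: 2.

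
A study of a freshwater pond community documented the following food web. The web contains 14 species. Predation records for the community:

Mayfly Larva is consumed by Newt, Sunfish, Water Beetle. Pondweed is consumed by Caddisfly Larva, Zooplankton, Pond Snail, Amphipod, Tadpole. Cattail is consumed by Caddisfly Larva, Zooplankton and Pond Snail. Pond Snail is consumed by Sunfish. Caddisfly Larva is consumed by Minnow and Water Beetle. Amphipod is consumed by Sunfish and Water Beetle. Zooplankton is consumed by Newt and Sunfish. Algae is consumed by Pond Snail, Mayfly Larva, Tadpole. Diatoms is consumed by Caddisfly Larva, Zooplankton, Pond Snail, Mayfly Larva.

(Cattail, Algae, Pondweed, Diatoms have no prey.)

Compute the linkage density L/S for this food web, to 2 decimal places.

L/S = 1.79

There are L = 25 links among S = 14 species.
L/S = 25/14 = 1.7857 ≈ 1.79.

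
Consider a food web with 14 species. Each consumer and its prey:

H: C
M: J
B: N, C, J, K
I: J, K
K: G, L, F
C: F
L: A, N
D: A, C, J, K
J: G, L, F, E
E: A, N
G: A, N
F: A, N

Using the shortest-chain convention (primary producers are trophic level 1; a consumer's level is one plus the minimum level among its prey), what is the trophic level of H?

Trophic level 4

A is a producer → level 1.
F eats A → level 2.
C eats F → level 3.
H eats C → level 4.
No prey of H is below level 3, so 4 is the minimum.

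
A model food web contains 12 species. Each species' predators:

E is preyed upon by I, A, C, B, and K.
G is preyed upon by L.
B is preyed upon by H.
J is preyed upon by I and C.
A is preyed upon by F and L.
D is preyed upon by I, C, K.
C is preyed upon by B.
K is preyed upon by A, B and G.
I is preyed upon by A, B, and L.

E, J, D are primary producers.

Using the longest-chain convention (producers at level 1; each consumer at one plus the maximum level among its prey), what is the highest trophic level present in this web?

Producers (level 1): E, J, D.
E → K → G → L gives L level 4.
No species has a prey at level 4, so no species reaches level 5.

4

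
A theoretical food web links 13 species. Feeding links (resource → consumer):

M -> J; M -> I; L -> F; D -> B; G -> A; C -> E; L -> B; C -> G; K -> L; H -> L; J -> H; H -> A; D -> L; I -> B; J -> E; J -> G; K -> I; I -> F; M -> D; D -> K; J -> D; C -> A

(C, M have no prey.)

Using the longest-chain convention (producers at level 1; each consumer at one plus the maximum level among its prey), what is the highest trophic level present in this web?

6

Producers (level 1): C, M.
M → J → D → K → L → F gives F level 6.
No species has a prey at level 6, so no species reaches level 7.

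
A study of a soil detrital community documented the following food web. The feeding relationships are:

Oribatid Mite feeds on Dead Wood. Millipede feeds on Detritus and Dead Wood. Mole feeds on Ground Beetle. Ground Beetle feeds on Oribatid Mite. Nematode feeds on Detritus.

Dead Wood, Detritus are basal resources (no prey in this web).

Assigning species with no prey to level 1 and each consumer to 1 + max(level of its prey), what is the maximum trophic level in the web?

4

Basal resources (level 1): Dead Wood, Detritus.
Dead Wood → Oribatid Mite → Ground Beetle → Mole gives Mole level 4.
No species has a prey at level 4, so no species reaches level 5.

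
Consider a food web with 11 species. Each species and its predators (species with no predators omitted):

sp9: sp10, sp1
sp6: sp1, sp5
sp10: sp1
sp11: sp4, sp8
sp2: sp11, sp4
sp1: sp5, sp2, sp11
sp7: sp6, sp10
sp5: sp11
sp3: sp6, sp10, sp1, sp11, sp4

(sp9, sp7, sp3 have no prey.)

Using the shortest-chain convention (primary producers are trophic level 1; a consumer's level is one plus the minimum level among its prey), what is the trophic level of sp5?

Trophic level 3

sp7 is a producer → level 1.
sp6 eats sp7 → level 2.
sp5 eats sp6 → level 3.
No prey of sp5 is below level 2, so 3 is the minimum.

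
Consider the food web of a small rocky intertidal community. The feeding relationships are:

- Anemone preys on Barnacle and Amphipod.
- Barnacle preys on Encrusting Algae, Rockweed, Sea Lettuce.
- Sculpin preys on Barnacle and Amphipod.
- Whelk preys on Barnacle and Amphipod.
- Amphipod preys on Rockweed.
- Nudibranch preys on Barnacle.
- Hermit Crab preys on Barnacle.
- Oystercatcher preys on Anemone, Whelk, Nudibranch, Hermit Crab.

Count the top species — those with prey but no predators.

Top species (has prey, but nothing eats it): Sculpin, Oystercatcher.
Count: 2.

2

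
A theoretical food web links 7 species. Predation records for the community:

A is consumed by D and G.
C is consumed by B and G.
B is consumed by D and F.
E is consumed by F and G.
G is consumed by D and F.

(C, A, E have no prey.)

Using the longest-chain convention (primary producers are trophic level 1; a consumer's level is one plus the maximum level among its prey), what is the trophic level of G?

Trophic level 2

C is a producer → level 1.
G eats C (level 1); other prey at levels: A 1, E 1 → level 2.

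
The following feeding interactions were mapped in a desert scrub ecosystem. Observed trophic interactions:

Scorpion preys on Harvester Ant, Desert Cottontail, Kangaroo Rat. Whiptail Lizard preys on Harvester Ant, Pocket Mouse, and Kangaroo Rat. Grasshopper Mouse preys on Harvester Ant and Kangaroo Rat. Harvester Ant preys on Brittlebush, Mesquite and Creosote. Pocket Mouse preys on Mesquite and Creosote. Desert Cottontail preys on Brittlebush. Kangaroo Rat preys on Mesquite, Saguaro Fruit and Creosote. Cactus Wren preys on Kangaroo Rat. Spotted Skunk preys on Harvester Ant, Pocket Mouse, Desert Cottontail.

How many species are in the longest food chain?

3 species

One longest chain: Mesquite → Harvester Ant → Spotted Skunk.
It has 3 species and 2 links.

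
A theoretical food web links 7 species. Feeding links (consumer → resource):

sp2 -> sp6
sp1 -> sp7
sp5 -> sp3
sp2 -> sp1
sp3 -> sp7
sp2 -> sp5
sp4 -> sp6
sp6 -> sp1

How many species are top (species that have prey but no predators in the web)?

2

Top species (has prey, but nothing eats it): sp2, sp4.
Count: 2.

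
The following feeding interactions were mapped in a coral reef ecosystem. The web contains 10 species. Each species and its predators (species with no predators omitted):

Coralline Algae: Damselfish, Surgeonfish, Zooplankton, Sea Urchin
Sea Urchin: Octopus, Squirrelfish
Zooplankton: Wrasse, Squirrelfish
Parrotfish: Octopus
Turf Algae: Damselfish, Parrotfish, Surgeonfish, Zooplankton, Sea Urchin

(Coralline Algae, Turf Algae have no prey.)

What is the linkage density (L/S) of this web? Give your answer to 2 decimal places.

There are L = 14 links among S = 10 species.
L/S = 14/10 = 1.4000 ≈ 1.40.

L/S = 1.40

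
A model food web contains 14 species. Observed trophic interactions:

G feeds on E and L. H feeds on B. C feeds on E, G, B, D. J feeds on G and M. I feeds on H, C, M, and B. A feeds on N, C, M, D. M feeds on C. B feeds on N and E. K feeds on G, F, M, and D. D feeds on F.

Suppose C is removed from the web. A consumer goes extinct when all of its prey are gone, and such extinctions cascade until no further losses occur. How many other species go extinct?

1

Remove C.
Round 1: M (all prey gone) → extinct.
No further losses. Total secondary extinctions: 1.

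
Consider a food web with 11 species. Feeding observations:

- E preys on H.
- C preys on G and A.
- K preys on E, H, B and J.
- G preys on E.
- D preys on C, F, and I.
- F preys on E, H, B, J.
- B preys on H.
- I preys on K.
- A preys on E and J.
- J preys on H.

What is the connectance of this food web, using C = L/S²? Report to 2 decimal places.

C = 0.17

The web has S = 11 species and L = 20 feeding links.
C = L / S² = 20 / 121 = 0.1653 ≈ 0.17.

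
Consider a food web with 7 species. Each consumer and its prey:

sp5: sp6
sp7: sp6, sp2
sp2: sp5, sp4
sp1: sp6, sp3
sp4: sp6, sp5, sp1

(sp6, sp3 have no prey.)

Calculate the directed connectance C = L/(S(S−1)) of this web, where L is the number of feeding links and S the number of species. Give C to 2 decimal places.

The web has S = 7 species and L = 10 feeding links.
C = L / (S(S−1)) = 10 / 42 = 0.2381 ≈ 0.24.

C = 0.24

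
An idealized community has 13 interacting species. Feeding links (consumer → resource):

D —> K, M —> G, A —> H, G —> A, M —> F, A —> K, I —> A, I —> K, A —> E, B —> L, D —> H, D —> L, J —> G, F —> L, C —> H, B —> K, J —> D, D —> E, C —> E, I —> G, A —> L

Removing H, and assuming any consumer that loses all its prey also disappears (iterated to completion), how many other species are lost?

Remove H.
Every predator of it retains at least one other prey: D still has L, E, K; C still has E; A still has L, E, K.
No consumer loses all prey, so no secondary extinctions occur.

0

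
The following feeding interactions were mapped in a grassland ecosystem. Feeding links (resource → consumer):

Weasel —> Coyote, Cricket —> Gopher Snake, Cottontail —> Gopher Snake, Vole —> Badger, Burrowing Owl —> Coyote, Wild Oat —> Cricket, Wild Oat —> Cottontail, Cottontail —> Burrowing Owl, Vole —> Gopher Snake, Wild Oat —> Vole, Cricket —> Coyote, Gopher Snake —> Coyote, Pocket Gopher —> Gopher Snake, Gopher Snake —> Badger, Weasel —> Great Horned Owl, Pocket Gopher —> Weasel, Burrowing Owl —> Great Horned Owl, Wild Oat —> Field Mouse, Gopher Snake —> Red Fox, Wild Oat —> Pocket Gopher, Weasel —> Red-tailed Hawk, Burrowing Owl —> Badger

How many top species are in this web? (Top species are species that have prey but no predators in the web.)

Top species (has prey, but nothing eats it): Field Mouse, Red-tailed Hawk, Red Fox, Coyote, Badger, Great Horned Owl.
Count: 6.

6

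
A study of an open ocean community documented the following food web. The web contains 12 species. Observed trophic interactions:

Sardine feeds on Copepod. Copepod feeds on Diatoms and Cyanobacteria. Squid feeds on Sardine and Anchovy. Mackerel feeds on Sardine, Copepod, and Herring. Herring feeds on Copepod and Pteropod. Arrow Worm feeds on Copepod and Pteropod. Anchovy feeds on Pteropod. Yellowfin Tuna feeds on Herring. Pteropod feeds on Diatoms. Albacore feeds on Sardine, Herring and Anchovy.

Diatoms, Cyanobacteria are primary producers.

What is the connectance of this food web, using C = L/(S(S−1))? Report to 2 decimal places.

C = 0.14

The web has S = 12 species and L = 18 feeding links.
C = L / (S(S−1)) = 18 / 132 = 0.1364 ≈ 0.14.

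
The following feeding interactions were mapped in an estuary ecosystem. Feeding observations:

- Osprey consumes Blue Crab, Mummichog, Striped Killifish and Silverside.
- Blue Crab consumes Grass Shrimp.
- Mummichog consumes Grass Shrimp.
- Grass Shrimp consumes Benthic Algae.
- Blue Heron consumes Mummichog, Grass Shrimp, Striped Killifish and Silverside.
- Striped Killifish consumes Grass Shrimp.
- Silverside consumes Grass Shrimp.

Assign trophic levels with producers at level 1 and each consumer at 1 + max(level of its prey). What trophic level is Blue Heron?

Trophic level 4

Benthic Algae is a producer → level 1.
Grass Shrimp eats Benthic Algae → level 2.
Striped Killifish eats Grass Shrimp → level 3.
Blue Heron eats Striped Killifish (level 3); other prey at levels: Grass Shrimp 2, Mummichog 3, Silverside 3 → level 4.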